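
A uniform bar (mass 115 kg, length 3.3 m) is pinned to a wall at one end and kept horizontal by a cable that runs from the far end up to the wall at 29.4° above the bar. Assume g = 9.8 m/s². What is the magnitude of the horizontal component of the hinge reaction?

H_x ≈ 1000 N

Take torques about the hinge: T sin 29.4° · 3.3 = 115×9.8×1.65 = 1859.5 N·m.
So T = 1859.5 / (0.4909 × 3.3) = 1147.9 N.
ΣF_x = 0: H_x = T cos 29.4° = 1000.1 N.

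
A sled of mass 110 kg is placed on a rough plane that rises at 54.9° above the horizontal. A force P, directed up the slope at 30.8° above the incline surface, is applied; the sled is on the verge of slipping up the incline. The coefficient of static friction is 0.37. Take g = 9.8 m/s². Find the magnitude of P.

P ≈ 1060 N

On the verge of sliding up the incline, friction equals μN and acts down the slope.
Perpendicular: N + P sin 30.8° = W cos 54.9° = 619.9 N.
Along incline: P cos 30.8° = W sin 54.9° + μN  with W sin 54.9° = 882 N.
Solving the pair for P and N: P = 1060 N, N = 77.09 N (and f = μN = 28.52 N).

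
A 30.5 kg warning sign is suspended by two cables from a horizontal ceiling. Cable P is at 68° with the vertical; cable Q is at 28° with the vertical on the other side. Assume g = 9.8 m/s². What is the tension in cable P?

T_P ≈ 141 N

Angles from the horizontal: cable P is 90° − 68° = 22°, cable Q is 90° − 28° = 62°.
Weight W = 30.5 × 9.8 = 298.9 N acts straight down.
Horizontal: T_P cos 22° = T_Q cos 62°  →  T_Q = 1.975 T_P.
Vertical: T_P sin 22° + T_Q sin 62° = 298.9.
Substituting the horizontal relation into the vertical equation gives 2.118 T_P = 298.9, so T_P = 141.1 N.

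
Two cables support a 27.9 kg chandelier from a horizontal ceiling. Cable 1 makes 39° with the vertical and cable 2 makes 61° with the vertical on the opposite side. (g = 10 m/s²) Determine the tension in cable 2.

Angles from the horizontal: cable 1 is 90° − 39° = 51°, cable 2 is 90° − 61° = 29°.
Weight W = 27.9 × 10 = 279 N acts straight down.
Horizontal: T_1 cos 51° = T_2 cos 29°  →  T_1 = 1.39 T_2.
Vertical: T_1 sin 51° + T_2 sin 29° = 279.
Substituting the horizontal relation into the vertical equation gives 1.565 T_2 = 279, so T_2 = 178.3 N.

T_2 ≈ 178 N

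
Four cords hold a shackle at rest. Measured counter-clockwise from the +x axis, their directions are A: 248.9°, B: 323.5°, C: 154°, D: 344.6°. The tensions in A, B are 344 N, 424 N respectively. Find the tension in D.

T_D ≈ 2280 N

Resolve: ΣF_x = 344 cos 248.9° + 424 cos 323.5° + T_C cos 154° + T_D cos 344.6° = 0.
        ΣF_y = 344 sin 248.9° + 424 sin 323.5° + T_C sin 154° + T_D sin 344.6° = 0.
The known terms sum to (217, -573.1) N, so -0.8988 T_C + 0.9641 T_D = -217 and 0.4384 T_C − 0.2656 T_D = 573.1.
Solving simultaneously: T_C = 2691 N, T_D = 2283 N.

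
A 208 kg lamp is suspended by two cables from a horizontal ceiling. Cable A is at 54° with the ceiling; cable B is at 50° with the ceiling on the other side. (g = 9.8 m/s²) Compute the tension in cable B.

Weight W = 208 × 9.8 = 2038 N acts straight down.
Horizontal: T_A cos 54° = T_B cos 50°  →  T_A = 1.094 T_B.
Vertical: T_A sin 54° + T_B sin 50° = 2038.
Substituting the horizontal relation into the vertical equation gives 1.651 T_B = 2038, so T_B = 1235 N.

T_B ≈ 1230 N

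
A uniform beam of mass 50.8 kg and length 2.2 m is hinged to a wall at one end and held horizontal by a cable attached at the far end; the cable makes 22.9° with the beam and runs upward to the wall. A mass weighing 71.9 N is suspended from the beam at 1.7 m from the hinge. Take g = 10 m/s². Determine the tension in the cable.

Take torques about the hinge: T sin 22.9° · 2.2 = 50.8×10×1.1 + 71.9×1.7 = 681.03 N·m.
So T = 681.03 / (0.3891 × 2.2) = 795.53 N.

T ≈ 796 N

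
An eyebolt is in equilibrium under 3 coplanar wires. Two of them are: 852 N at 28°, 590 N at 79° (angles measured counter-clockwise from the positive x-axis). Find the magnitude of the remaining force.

Sum the known components: ΣF_x = 864.8 N, ΣF_y = 979.1 N.
For equilibrium the remaining force must supply (−ΣF_x, −ΣF_y) = (-864.8, -979.1) N.
Magnitude = √((-864.8)² + (-979.1)²) = 1306 N; direction = atan2(-979.1, -864.8) = 228.5°.

F ≈ 1310 N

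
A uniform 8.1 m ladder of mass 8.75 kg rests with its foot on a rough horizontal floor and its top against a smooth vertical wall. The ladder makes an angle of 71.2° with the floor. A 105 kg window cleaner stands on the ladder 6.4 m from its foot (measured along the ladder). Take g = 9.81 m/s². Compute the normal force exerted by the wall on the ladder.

N_wall ≈ 292 N

Torques about the foot: N_wall · 8.1 sin 71.2° = 8.75×9.81×4.05 cos 71.2° + 105×9.81×6.4 cos 71.2° → N_wall = 291.67 N.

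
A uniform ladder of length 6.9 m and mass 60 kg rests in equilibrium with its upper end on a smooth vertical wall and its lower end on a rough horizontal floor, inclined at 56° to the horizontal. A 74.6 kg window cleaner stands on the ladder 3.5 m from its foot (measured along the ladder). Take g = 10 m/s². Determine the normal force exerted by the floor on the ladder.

ΣF_y = 0: N_floor = 60×10 + 74.6×10 = 1346 N.

N_floor ≈ 1350 N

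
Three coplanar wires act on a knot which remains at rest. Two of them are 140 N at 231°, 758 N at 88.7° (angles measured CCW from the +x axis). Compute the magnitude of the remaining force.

Sum the known components: ΣF_x = -70.91 N, ΣF_y = 649 N.
For equilibrium the remaining force must supply (−ΣF_x, −ΣF_y) = (70.91, -649) N.
Magnitude = √((70.91)² + (-649)²) = 652.9 N; direction = atan2(-649, 70.91) = 276.2°.

F ≈ 653 N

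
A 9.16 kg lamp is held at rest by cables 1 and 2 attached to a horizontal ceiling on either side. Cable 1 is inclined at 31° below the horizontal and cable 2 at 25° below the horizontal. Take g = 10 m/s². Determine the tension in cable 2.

Weight W = 9.16 × 10 = 91.6 N acts straight down.
Horizontal: T_1 cos 31° = T_2 cos 25°  →  T_1 = 1.057 T_2.
Vertical: T_1 sin 31° + T_2 sin 25° = 91.6.
Substituting the horizontal relation into the vertical equation gives 0.9672 T_2 = 91.6, so T_2 = 94.71 N.

T_2 ≈ 94.7 N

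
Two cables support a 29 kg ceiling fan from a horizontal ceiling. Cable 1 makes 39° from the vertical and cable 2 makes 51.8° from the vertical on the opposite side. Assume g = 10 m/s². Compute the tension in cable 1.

Angles from the horizontal: cable 1 is 90° − 39° = 51°, cable 2 is 90° − 51.8° = 38.2°.
Weight W = 29 × 10 = 290 N acts straight down.
Horizontal: T_1 cos 51° = T_2 cos 38.2°  →  T_2 = 0.8008 T_1.
Vertical: T_1 sin 51° + T_2 sin 38.2° = 290.
Substituting the horizontal relation into the vertical equation gives 1.272 T_1 = 290, so T_1 = 227.9 N.

T_1 ≈ 228 N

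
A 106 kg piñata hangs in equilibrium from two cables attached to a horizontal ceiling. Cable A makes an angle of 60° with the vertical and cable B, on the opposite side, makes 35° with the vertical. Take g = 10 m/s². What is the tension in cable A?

T_A ≈ 610 N

Angles from the horizontal: cable A is 90° − 60° = 30°, cable B is 90° − 35° = 55°.
Weight W = 106 × 10 = 1060 N acts straight down.
Horizontal: T_A cos 30° = T_B cos 55°  →  T_B = 1.51 T_A.
Vertical: T_A sin 30° + T_B sin 55° = 1060.
Substituting the horizontal relation into the vertical equation gives 1.737 T_A = 1060, so T_A = 610.3 N.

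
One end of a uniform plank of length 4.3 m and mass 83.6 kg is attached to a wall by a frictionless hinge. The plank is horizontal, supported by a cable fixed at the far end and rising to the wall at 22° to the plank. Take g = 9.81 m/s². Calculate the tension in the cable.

Take torques about the hinge: T sin 22° · 4.3 = 83.6×9.81×2.15 = 1763.2 N·m.
So T = 1763.2 / (0.3746 × 4.3) = 1094.6 N.

T ≈ 1090 N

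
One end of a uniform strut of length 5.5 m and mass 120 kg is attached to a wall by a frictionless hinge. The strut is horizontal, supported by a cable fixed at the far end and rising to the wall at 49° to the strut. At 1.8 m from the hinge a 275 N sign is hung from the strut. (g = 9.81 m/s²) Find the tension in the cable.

T ≈ 899 N

Take torques about the hinge: T sin 49° · 5.5 = 120×9.81×2.75 + 275×1.8 = 3732.3 N·m.
So T = 3732.3 / (0.7547 × 5.5) = 899.15 N.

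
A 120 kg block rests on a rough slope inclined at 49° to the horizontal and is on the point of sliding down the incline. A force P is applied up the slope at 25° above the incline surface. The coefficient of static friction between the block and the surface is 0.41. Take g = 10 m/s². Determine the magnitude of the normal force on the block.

On the verge of sliding down the incline, friction equals μN and acts up the slope.
Perpendicular: N + P sin 25° = W cos 49° = 787.3 N.
Along incline: P cos 25° + μN = W sin 49° with W sin 49° = 905.7 N.
Solving the pair for P and N: P = 795.1 N, N = 451.2 N (and f = μN = 185 N).

N ≈ 451 N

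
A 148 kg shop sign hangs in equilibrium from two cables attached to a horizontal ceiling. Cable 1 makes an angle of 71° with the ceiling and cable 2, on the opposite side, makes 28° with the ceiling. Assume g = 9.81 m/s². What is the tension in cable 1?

Weight W = 148 × 9.81 = 1452 N acts straight down.
Horizontal: T_1 cos 71° = T_2 cos 28°  →  T_2 = 0.3687 T_1.
Vertical: T_1 sin 71° + T_2 sin 28° = 1452.
Substituting the horizontal relation into the vertical equation gives 1.119 T_1 = 1452, so T_1 = 1298 N.

T_1 ≈ 1300 N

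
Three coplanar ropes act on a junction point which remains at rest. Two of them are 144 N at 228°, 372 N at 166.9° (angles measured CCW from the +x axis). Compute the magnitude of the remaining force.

Sum the known components: ΣF_x = -458.7 N, ΣF_y = -22.7 N.
For equilibrium the remaining force must supply (−ΣF_x, −ΣF_y) = (458.7, 22.7) N.
Magnitude = √((458.7)² + (22.7)²) = 459.2 N; direction = atan2(22.7, 458.7) = 2.8°.

F ≈ 459 N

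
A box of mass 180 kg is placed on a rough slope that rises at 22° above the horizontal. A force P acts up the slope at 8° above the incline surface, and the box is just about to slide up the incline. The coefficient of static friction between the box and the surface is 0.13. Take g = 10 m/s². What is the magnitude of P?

On the verge of sliding up the incline, friction equals μN and acts down the slope.
Perpendicular: N + P sin 8° = W cos 22° = 1669 N.
Along incline: P cos 8° = W sin 22° + μN  with W sin 22° = 674.3 N.
Solving the pair for P and N: P = 883.9 N, N = 1546 N (and f = μN = 201 N).

P ≈ 884 N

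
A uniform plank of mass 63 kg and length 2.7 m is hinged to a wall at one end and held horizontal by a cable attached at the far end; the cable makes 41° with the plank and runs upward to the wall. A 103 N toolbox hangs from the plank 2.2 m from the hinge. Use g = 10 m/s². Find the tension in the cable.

T ≈ 608 N

Take torques about the hinge: T sin 41° · 2.7 = 63×10×1.35 + 103×2.2 = 1077.1 N·m.
So T = 1077.1 / (0.6561 × 2.7) = 608.06 N.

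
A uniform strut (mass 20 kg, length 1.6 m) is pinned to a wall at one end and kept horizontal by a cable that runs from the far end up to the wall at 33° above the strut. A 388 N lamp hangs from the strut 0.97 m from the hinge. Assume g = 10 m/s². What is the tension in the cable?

Take torques about the hinge: T sin 33° · 1.6 = 20×10×0.8 + 388×0.97 = 536.36 N·m.
So T = 536.36 / (0.5446 × 1.6) = 615.5 N.

T ≈ 615 N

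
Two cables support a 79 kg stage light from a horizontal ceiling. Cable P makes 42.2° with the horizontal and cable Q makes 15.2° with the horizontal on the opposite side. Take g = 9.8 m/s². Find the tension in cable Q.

T_Q ≈ 681 N

Weight W = 79 × 9.8 = 774.2 N acts straight down.
Horizontal: T_P cos 42.2° = T_Q cos 15.2°  →  T_P = 1.303 T_Q.
Vertical: T_P sin 42.2° + T_Q sin 15.2° = 774.2.
Substituting the horizontal relation into the vertical equation gives 1.137 T_Q = 774.2, so T_Q = 680.8 N.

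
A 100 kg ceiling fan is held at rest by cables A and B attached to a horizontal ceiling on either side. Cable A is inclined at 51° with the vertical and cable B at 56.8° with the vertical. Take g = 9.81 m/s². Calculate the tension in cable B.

T_B ≈ 801 N

Angles from the horizontal: cable A is 90° − 51° = 39°, cable B is 90° − 56.8° = 33.2°.
Weight W = 100 × 9.81 = 981 N acts straight down.
Horizontal: T_A cos 39° = T_B cos 33.2°  →  T_A = 1.077 T_B.
Vertical: T_A sin 39° + T_B sin 33.2° = 981.
Substituting the horizontal relation into the vertical equation gives 1.225 T_B = 981, so T_B = 800.7 N.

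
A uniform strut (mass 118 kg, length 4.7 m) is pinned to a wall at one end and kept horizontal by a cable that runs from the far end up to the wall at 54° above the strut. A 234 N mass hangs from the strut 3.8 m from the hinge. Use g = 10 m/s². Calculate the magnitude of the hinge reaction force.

Take torques about the hinge: T sin 54° · 4.7 = 118×10×2.35 + 234×3.8 = 3662.2 N·m.
So T = 3662.2 / (0.8090 × 4.7) = 963.13 N.
ΣF_x = 0: H_x = T cos 54° = 566.12 N.
ΣF_y = 0: H_y = (118×10 + 234) − T sin 54° = 1414 − 779.19 = 634.81 N.
|H| = √(H_x² + H_y²) = √((566.12)² + (634.81)²) = 850.57 N.

|H| ≈ 851 N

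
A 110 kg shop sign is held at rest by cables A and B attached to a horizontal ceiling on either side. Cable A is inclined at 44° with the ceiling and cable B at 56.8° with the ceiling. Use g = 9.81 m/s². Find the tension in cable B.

T_B ≈ 790 N

Weight W = 110 × 9.81 = 1079 N acts straight down.
Horizontal: T_A cos 44° = T_B cos 56.8°  →  T_A = 0.7612 T_B.
Vertical: T_A sin 44° + T_B sin 56.8° = 1079.
Substituting the horizontal relation into the vertical equation gives 1.366 T_B = 1079, so T_B = 790.2 N.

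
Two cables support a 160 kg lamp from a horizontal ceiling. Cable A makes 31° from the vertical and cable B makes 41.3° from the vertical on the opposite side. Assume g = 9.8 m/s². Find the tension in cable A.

T_A ≈ 1090 N

Angles from the horizontal: cable A is 90° − 31° = 59°, cable B is 90° − 41.3° = 48.7°.
Weight W = 160 × 9.8 = 1568 N acts straight down.
Horizontal: T_A cos 59° = T_B cos 48.7°  →  T_B = 0.7804 T_A.
Vertical: T_A sin 59° + T_B sin 48.7° = 1568.
Substituting the horizontal relation into the vertical equation gives 1.443 T_A = 1568, so T_A = 1086 N.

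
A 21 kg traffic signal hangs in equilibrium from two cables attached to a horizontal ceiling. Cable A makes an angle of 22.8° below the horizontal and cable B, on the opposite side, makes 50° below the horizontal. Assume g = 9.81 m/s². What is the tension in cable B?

Weight W = 21 × 9.81 = 206 N acts straight down.
Horizontal: T_A cos 22.8° = T_B cos 50°  →  T_A = 0.6973 T_B.
Vertical: T_A sin 22.8° + T_B sin 50° = 206.
Substituting the horizontal relation into the vertical equation gives 1.036 T_B = 206, so T_B = 198.8 N.

T_B ≈ 199 N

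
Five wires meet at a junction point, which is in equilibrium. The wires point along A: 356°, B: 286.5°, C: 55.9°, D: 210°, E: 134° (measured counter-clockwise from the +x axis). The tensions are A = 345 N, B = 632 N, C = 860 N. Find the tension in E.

T_E ≈ 445 N

Resolve: ΣF_x = 345 cos 356° + 632 cos 286.5° + 860 cos 55.9° + T_D cos 210° + T_E cos 134° = 0.
        ΣF_y = 345 sin 356° + 632 sin 286.5° + 860 sin 55.9° + T_D sin 210° + T_E sin 134° = 0.
The known terms sum to (1006, 82.09) N, so -0.8660 T_D − 0.6947 T_E = -1006 and -0.5000 T_D + 0.7193 T_E = -82.09.
Solving simultaneously: T_D = 804.4 N, T_E = 445 N.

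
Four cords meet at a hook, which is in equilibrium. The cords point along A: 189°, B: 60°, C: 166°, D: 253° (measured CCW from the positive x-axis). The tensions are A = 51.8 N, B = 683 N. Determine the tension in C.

Resolve: ΣF_x = 51.8 cos 189° + 683 cos 60° + T_C cos 166° + T_D cos 253° = 0.
        ΣF_y = 51.8 sin 189° + 683 sin 60° + T_C sin 166° + T_D sin 253° = 0.
The known terms sum to (290.3, 583.4) N, so -0.9703 T_C − 0.2924 T_D = -290.3 and 0.2419 T_C − 0.9563 T_D = -583.4.
Solving simultaneously: T_C = 107.2 N, T_D = 637.2 N.

T_C ≈ 107 N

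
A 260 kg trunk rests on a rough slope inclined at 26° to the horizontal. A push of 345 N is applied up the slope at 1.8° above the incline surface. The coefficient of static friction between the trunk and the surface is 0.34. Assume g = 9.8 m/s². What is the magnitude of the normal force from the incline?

N ≈ 2280 N

Axes along / perpendicular to the incline. W sin 26° = 1117 N down-slope; W cos 26° = 2290 N into the surface.
Perpendicular: N = W cos 26° − P sin 1.8° = 2290 − 10.84 = 2279 N.
Along incline: P cos 1.8° + f = W sin 26° (friction acts up-slope) → f = 1117 − 344.8 = 772.1 N.
|f| = 772.1 N ≤ μN = 775 N, so the trunk is indeed static.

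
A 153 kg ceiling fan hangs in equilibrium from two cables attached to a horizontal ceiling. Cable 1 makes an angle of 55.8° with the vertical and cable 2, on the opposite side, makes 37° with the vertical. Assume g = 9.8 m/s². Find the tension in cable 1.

T_1 ≈ 903 N

Angles from the horizontal: cable 1 is 90° − 55.8° = 34.2°, cable 2 is 90° − 37° = 53°.
Weight W = 153 × 9.8 = 1499 N acts straight down.
Horizontal: T_1 cos 34.2° = T_2 cos 53°  →  T_2 = 1.374 T_1.
Vertical: T_1 sin 34.2° + T_2 sin 53° = 1499.
Substituting the horizontal relation into the vertical equation gives 1.66 T_1 = 1499, so T_1 = 903.4 N.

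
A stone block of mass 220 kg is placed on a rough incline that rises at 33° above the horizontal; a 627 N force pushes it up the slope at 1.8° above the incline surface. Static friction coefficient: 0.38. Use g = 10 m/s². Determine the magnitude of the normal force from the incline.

N ≈ 1830 N

Axes along / perpendicular to the incline. W sin 33° = 1198 N down-slope; W cos 33° = 1845 N into the surface.
Perpendicular: N = W cos 33° − P sin 1.8° = 1845 − 19.69 = 1825 N.
Along incline: P cos 1.8° + f = W sin 33° (friction acts up-slope) → f = 1198 − 626.7 = 571.5 N.
|f| = 571.5 N ≤ μN = 693.6 N, so the stone block is indeed static.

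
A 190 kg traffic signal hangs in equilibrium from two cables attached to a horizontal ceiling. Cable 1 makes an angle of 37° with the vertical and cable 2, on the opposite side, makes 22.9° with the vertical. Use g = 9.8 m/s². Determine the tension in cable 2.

T_2 ≈ 1300 N

Angles from the horizontal: cable 1 is 90° − 37° = 53°, cable 2 is 90° − 22.9° = 67.1°.
Weight W = 190 × 9.8 = 1862 N acts straight down.
Horizontal: T_1 cos 53° = T_2 cos 67.1°  →  T_1 = 0.6466 T_2.
Vertical: T_1 sin 53° + T_2 sin 67.1° = 1862.
Substituting the horizontal relation into the vertical equation gives 1.438 T_2 = 1862, so T_2 = 1295 N.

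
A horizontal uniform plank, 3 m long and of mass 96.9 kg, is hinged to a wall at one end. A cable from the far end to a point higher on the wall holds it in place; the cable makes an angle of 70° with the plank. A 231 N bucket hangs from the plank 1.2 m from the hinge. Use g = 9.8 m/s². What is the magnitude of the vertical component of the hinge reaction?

|H_y| ≈ 613 N

Take torques about the hinge: T sin 70° · 3 = 96.9×9.8×1.5 + 231×1.2 = 1701.6 N·m.
So T = 1701.6 / (0.9397 × 3) = 603.61 N.
ΣF_y = 0: H_y = (96.9×9.8 + 231) − T sin 70° = 1180.6 − 567.21 = 613.41 N.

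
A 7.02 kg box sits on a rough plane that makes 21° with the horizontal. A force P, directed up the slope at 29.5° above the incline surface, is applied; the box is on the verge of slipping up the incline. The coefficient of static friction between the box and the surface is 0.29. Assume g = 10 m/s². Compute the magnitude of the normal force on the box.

On the verge of sliding up the incline, friction equals μN and acts down the slope.
Perpendicular: N + P sin 29.5° = W cos 21° = 65.54 N.
Along incline: P cos 29.5° = W sin 21° + μN  with W sin 21° = 25.16 N.
Solving the pair for P and N: P = 43.59 N, N = 44.07 N (and f = μN = 12.78 N).

N ≈ 44.1 N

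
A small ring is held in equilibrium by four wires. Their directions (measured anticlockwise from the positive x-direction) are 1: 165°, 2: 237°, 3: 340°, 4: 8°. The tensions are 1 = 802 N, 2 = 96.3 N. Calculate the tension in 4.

T_4 ≈ 349 N

Resolve: ΣF_x = 802 cos 165° + 96.3 cos 237° + T_3 cos 340° + T_4 cos 8° = 0.
        ΣF_y = 802 sin 165° + 96.3 sin 237° + T_3 sin 340° + T_4 sin 8° = 0.
The known terms sum to (-827.1, 126.8) N, so 0.9397 T_3 + 0.9903 T_4 = 827.1 and -0.3420 T_3 + 0.1392 T_4 = -126.8.
Solving simultaneously: T_3 = 512.7 N, T_4 = 348.8 N.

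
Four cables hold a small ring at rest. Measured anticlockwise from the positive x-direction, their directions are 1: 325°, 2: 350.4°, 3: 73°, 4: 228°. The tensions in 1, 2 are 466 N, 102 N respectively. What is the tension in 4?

T_4 ≈ 1290 N

Resolve: ΣF_x = 466 cos 325° + 102 cos 350.4° + T_3 cos 73° + T_4 cos 228° = 0.
        ΣF_y = 466 sin 325° + 102 sin 350.4° + T_3 sin 73° + T_4 sin 228° = 0.
The known terms sum to (482.3, -284.3) N, so 0.2924 T_3 − 0.6691 T_4 = -482.3 and 0.9563 T_3 − 0.7431 T_4 = 284.3.
Solving simultaneously: T_3 = 1298 N, T_4 = 1288 N.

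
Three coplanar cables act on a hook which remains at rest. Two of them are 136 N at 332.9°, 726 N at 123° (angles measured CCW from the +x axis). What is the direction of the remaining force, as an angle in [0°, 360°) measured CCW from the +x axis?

Sum the known components: ΣF_x = -274.3 N, ΣF_y = 546.9 N.
For equilibrium the remaining force must supply (−ΣF_x, −ΣF_y) = (274.3, -546.9) N.
Magnitude = √((274.3)² + (-546.9)²) = 611.9 N; direction = atan2(-546.9, 274.3) = 296.6°.

θ ≈ 297°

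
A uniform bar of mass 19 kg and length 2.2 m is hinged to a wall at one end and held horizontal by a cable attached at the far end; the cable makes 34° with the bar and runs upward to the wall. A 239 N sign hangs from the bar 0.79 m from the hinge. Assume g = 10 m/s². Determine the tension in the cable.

T ≈ 323 N

Take torques about the hinge: T sin 34° · 2.2 = 19×10×1.1 + 239×0.79 = 397.81 N·m.
So T = 397.81 / (0.5592 × 2.2) = 323.36 N.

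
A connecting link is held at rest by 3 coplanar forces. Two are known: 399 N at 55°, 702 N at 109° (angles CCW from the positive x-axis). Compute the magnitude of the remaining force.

F ≈ 991 N

Sum the known components: ΣF_x = 0.3082 N, ΣF_y = 990.6 N.
For equilibrium the remaining force must supply (−ΣF_x, −ΣF_y) = (-0.3082, -990.6) N.
Magnitude = √((-0.3082)² + (-990.6)²) = 990.6 N; direction = atan2(-990.6, -0.3082) = 270.0°.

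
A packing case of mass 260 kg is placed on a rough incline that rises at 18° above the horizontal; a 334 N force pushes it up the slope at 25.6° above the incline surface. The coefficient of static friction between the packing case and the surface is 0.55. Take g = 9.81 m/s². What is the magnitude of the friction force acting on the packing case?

f ≈ 487 N

Axes along / perpendicular to the incline. W sin 18° = 788.2 N down-slope; W cos 18° = 2426 N into the surface.
Perpendicular: N = W cos 18° − P sin 25.6° = 2426 − 144.3 = 2281 N.
Along incline: P cos 25.6° + f = W sin 18° (friction acts up-slope) → f = 788.2 − 301.2 = 487 N.
|f| = 487 N ≤ μN = 1255 N, so the packing case is indeed static.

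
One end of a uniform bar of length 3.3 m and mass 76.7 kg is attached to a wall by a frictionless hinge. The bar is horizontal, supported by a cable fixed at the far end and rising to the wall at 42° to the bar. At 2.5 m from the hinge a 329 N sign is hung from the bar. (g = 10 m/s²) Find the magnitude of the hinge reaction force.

Take torques about the hinge: T sin 42° · 3.3 = 76.7×10×1.65 + 329×2.5 = 2088.1 N·m.
So T = 2088.1 / (0.6691 × 3.3) = 945.62 N.
ΣF_x = 0: H_x = T cos 42° = 702.73 N.
ΣF_y = 0: H_y = (76.7×10 + 329) − T sin 42° = 1096 − 632.74 = 463.26 N.
|H| = √(H_x² + H_y²) = √((702.73)² + (463.26)²) = 841.69 N.

|H| ≈ 842 N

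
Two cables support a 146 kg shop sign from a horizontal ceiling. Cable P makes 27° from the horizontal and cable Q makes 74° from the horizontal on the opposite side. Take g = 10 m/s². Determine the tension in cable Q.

T_Q ≈ 1330 N

Weight W = 146 × 10 = 1460 N acts straight down.
Horizontal: T_P cos 27° = T_Q cos 74°  →  T_P = 0.3094 T_Q.
Vertical: T_P sin 27° + T_Q sin 74° = 1460.
Substituting the horizontal relation into the vertical equation gives 1.102 T_Q = 1460, so T_Q = 1325 N.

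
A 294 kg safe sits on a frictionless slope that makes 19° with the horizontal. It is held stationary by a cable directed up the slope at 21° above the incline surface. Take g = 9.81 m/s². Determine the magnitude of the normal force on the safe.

N ≈ 2370 N

Take axes along and perpendicular to the incline. Weight components: W sin 19° = 939 N down-slope, W cos 19° = 2727 N into the surface.
Along incline: T cos 21° = W sin 19° → T = 1006 N.
Perpendicular: N = W cos 19° − T sin 21° = 2367 N.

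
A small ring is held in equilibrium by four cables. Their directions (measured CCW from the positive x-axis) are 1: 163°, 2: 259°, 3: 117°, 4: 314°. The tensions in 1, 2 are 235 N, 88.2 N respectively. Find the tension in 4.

Resolve: ΣF_x = 235 cos 163° + 88.2 cos 259° + T_3 cos 117° + T_4 cos 314° = 0.
        ΣF_y = 235 sin 163° + 88.2 sin 259° + T_3 sin 117° + T_4 sin 314° = 0.
The known terms sum to (-241.6, -17.87) N, so -0.4540 T_3 + 0.6947 T_4 = 241.6 and 0.8910 T_3 − 0.7193 T_4 = 17.87.
Solving simultaneously: T_3 = 636.8 N, T_4 = 763.9 N.

T_4 ≈ 764 N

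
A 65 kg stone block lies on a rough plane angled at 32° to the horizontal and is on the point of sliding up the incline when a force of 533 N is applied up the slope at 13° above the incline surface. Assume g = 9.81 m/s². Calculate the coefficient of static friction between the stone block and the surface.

On the verge of sliding up the incline, friction is at its maximum μN and acts down the slope.
Perpendicular to incline: N = W cos 32° − P sin 13° = 540.8 − 119.9 = 420.9 N.
Along incline: P cos 13° − μN = W sin 32° → μ = −(W sin 32° − P cos 13°) / N = 0.4311.

μ ≈ 0.431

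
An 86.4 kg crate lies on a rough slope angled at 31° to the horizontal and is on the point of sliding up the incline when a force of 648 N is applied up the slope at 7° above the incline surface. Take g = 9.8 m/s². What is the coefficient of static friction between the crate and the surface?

μ ≈ 0.320

On the verge of sliding up the incline, friction is at its maximum μN and acts down the slope.
Perpendicular to incline: N = W cos 31° − P sin 7° = 725.8 − 78.97 = 646.8 N.
Along incline: P cos 7° − μN = W sin 31° → μ = −(W sin 31° − P cos 7°) / N = 0.3202.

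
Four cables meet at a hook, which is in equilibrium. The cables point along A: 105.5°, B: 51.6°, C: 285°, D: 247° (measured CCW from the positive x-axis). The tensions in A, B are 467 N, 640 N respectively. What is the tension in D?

Resolve: ΣF_x = 467 cos 105.5° + 640 cos 51.6° + T_C cos 285° + T_D cos 247° = 0.
        ΣF_y = 467 sin 105.5° + 640 sin 51.6° + T_C sin 285° + T_D sin 247° = 0.
The known terms sum to (272.7, 951.6) N, so 0.2588 T_C − 0.3907 T_D = -272.7 and -0.9659 T_C − 0.9205 T_D = -951.6.
Solving simultaneously: T_C = 196.1 N, T_D = 827.9 N.

T_D ≈ 828 N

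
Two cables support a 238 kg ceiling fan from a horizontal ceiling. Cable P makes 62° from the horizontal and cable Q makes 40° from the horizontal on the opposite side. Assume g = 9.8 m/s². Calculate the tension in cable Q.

T_Q ≈ 1120 N

Weight W = 238 × 9.8 = 2332 N acts straight down.
Horizontal: T_P cos 62° = T_Q cos 40°  →  T_P = 1.632 T_Q.
Vertical: T_P sin 62° + T_Q sin 40° = 2332.
Substituting the horizontal relation into the vertical equation gives 2.084 T_Q = 2332, so T_Q = 1119 N.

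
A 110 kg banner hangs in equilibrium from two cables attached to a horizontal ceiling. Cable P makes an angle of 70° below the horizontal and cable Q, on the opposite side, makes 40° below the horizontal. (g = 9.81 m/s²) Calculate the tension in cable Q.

Weight W = 110 × 9.81 = 1079 N acts straight down.
Horizontal: T_P cos 70° = T_Q cos 40°  →  T_P = 2.24 T_Q.
Vertical: T_P sin 70° + T_Q sin 40° = 1079.
Substituting the horizontal relation into the vertical equation gives 2.747 T_Q = 1079, so T_Q = 392.8 N.

T_Q ≈ 393 N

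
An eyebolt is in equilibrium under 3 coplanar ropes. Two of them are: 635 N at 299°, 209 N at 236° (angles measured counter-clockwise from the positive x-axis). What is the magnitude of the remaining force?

F ≈ 753 N

Sum the known components: ΣF_x = 191 N, ΣF_y = -728.7 N.
For equilibrium the remaining force must supply (−ΣF_x, −ΣF_y) = (-191, 728.7) N.
Magnitude = √((-191)² + (728.7)²) = 753.3 N; direction = atan2(728.7, -191) = 104.7°.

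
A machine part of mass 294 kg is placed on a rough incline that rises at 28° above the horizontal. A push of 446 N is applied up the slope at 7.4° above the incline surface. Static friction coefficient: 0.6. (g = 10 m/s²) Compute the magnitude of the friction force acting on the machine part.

Axes along / perpendicular to the incline. W sin 28° = 1380 N down-slope; W cos 28° = 2596 N into the surface.
Perpendicular: N = W cos 28° − P sin 7.4° = 2596 − 57.44 = 2538 N.
Along incline: P cos 7.4° + f = W sin 28° (friction acts up-slope) → f = 1380 − 442.3 = 938 N.
|f| = 938 N ≤ μN = 1523 N, so the machine part is indeed static.

f ≈ 938 N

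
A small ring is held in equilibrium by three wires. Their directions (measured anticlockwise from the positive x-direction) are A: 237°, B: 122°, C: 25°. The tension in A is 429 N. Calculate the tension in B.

T_B ≈ 229 N

Resolve: ΣF_x = 429 cos 237° + T_B cos 122° + T_C cos 25° = 0.
        ΣF_y = 429 sin 237° + T_B sin 122° + T_C sin 25° = 0.
The known terms sum to (-233.7, -359.8) N, so -0.5299 T_B + 0.9063 T_C = 233.7 and 0.8480 T_B + 0.4226 T_C = 359.8.
Solving simultaneously: T_B = 229 N, T_C = 391.7 N.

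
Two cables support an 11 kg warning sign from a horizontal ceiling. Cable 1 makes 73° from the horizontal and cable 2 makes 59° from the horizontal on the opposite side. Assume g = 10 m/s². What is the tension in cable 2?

T_2 ≈ 43.3 N

Weight W = 11 × 10 = 110 N acts straight down.
Horizontal: T_1 cos 73° = T_2 cos 59°  →  T_1 = 1.762 T_2.
Vertical: T_1 sin 73° + T_2 sin 59° = 110.
Substituting the horizontal relation into the vertical equation gives 2.542 T_2 = 110, so T_2 = 43.28 N.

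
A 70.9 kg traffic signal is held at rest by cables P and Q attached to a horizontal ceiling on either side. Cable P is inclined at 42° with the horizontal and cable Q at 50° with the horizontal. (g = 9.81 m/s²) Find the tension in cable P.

Weight W = 70.9 × 9.81 = 695.5 N acts straight down.
Horizontal: T_P cos 42° = T_Q cos 50°  →  T_Q = 1.156 T_P.
Vertical: T_P sin 42° + T_Q sin 50° = 695.5.
Substituting the horizontal relation into the vertical equation gives 1.555 T_P = 695.5, so T_P = 447.3 N.

T_P ≈ 447 N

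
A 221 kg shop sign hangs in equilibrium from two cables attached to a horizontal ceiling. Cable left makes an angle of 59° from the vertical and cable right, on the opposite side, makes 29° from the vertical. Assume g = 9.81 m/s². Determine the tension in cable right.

T_right ≈ 1860 N

Angles from the horizontal: cable left is 90° − 59° = 31°, cable right is 90° − 29° = 61°.
Weight W = 221 × 9.81 = 2168 N acts straight down.
Horizontal: T_left cos 31° = T_right cos 61°  →  T_left = 0.5656 T_right.
Vertical: T_left sin 31° + T_right sin 61° = 2168.
Substituting the horizontal relation into the vertical equation gives 1.166 T_right = 2168, so T_right = 1859 N.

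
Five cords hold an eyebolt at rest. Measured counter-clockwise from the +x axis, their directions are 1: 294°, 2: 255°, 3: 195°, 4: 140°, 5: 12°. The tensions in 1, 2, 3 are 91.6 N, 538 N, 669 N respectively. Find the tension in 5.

Resolve: ΣF_x = 91.6 cos 294° + 538 cos 255° + 669 cos 195° + T_4 cos 140° + T_5 cos 12° = 0.
        ΣF_y = 91.6 sin 294° + 538 sin 255° + 669 sin 195° + T_4 sin 140° + T_5 sin 12° = 0.
The known terms sum to (-748.2, -776.5) N, so -0.7660 T_4 + 0.9781 T_5 = 748.2 and 0.6428 T_4 + 0.2079 T_5 = 776.5.
Solving simultaneously: T_4 = 766.5 N, T_5 = 1365 N.

T_5 ≈ 1370 N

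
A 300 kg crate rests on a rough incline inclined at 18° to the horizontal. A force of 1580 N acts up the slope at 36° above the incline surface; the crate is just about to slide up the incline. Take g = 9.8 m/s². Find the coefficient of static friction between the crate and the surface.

μ ≈ 0.198

On the verge of sliding up the incline, friction is at its maximum μN and acts down the slope.
Perpendicular to incline: N = W cos 18° − P sin 36° = 2796 − 928.7 = 1867 N.
Along incline: P cos 36° − μN = W sin 18° → μ = −(W sin 18° − P cos 36°) / N = 0.198.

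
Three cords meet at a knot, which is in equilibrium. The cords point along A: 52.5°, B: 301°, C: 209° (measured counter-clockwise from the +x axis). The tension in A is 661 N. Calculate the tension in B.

Resolve: ΣF_x = 661 cos 52.5° + T_B cos 301° + T_C cos 209° = 0.
        ΣF_y = 661 sin 52.5° + T_B sin 301° + T_C sin 209° = 0.
The known terms sum to (402.4, 524.4) N, so 0.5150 T_B − 0.8746 T_C = -402.4 and -0.8572 T_B − 0.4848 T_C = -524.4.
Solving simultaneously: T_B = 263.7 N, T_C = 615.4 N.

T_B ≈ 264 N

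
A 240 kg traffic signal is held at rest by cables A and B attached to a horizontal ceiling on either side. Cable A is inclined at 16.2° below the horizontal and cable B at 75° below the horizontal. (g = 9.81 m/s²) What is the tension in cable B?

Weight W = 240 × 9.81 = 2354 N acts straight down.
Horizontal: T_A cos 16.2° = T_B cos 75°  →  T_A = 0.2695 T_B.
Vertical: T_A sin 16.2° + T_B sin 75° = 2354.
Substituting the horizontal relation into the vertical equation gives 1.041 T_B = 2354, so T_B = 2261 N.

T_B ≈ 2260 N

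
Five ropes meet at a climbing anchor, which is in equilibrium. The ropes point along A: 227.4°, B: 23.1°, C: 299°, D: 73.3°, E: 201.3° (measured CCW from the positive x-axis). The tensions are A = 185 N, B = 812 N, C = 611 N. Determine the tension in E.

Resolve: ΣF_x = 185 cos 227.4° + 812 cos 23.1° + 611 cos 299° + T_D cos 73.3° + T_E cos 201.3° = 0.
        ΣF_y = 185 sin 227.4° + 812 sin 23.1° + 611 sin 299° + T_D sin 73.3° + T_E sin 201.3° = 0.
The known terms sum to (917.9, -352) N, so 0.2874 T_D − 0.9317 T_E = -917.9 and 0.9578 T_D − 0.3633 T_E = 352.
Solving simultaneously: T_D = 839.3 N, T_E = 1244 N.

T_E ≈ 1240 N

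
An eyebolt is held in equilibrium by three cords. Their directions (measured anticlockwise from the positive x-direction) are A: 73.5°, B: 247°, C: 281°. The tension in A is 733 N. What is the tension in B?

Resolve: ΣF_x = 733 cos 73.5° + T_B cos 247° + T_C cos 281° = 0.
        ΣF_y = 733 sin 73.5° + T_B sin 247° + T_C sin 281° = 0.
The known terms sum to (208.2, 702.8) N, so -0.3907 T_B + 0.1908 T_C = -208.2 and -0.9205 T_B − 0.9816 T_C = -702.8.
Solving simultaneously: T_B = 605.3 N, T_C = 148.4 N.

T_B ≈ 605 N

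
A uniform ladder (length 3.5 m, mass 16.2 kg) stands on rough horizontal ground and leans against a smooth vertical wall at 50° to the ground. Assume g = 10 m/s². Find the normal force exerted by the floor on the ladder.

ΣF_y = 0: N_floor = 16.2×10 = 162 N.

N_floor ≈ 162 N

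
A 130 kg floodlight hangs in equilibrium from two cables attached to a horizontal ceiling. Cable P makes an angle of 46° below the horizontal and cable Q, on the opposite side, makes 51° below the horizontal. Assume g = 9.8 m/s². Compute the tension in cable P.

T_P ≈ 808 N

Weight W = 130 × 9.8 = 1274 N acts straight down.
Horizontal: T_P cos 46° = T_Q cos 51°  →  T_Q = 1.104 T_P.
Vertical: T_P sin 46° + T_Q sin 51° = 1274.
Substituting the horizontal relation into the vertical equation gives 1.577 T_P = 1274, so T_P = 807.8 N.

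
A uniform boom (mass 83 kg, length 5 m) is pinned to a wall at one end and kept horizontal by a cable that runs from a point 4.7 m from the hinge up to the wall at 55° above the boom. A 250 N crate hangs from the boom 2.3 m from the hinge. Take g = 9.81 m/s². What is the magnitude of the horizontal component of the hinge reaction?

H_x ≈ 389 N

Take torques about the hinge: T sin 55° · 4.7 = 83×9.81×2.5 + 250×2.3 = 2610.6 N·m.
So T = 2610.6 / (0.8192 × 4.7) = 678.07 N.
ΣF_x = 0: H_x = T cos 55° = 388.92 N.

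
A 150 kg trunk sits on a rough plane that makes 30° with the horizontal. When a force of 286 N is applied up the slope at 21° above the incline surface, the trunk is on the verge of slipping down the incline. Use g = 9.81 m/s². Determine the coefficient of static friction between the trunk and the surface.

μ ≈ 0.400

On the verge of sliding down the incline, friction is at its maximum μN and acts up the slope.
Perpendicular to incline: N = W cos 30° − P sin 21° = 1274 − 102.5 = 1172 N.
Along incline: P cos 21° + μN = W sin 30° → μ = (W sin 30° − P cos 21°) / N = 0.4.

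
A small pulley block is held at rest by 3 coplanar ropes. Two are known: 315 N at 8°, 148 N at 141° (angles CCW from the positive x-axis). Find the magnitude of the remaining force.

Sum the known components: ΣF_x = 196.9 N, ΣF_y = 137 N.
For equilibrium the remaining force must supply (−ΣF_x, −ΣF_y) = (-196.9, -137) N.
Magnitude = √((-196.9)² + (-137)²) = 239.9 N; direction = atan2(-137, -196.9) = 214.8°.

F ≈ 240 N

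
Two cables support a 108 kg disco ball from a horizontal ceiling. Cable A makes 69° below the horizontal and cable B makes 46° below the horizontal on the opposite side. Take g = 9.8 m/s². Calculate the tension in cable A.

T_A ≈ 811 N

Weight W = 108 × 9.8 = 1058 N acts straight down.
Horizontal: T_A cos 69° = T_B cos 46°  →  T_B = 0.5159 T_A.
Vertical: T_A sin 69° + T_B sin 46° = 1058.
Substituting the horizontal relation into the vertical equation gives 1.305 T_A = 1058, so T_A = 811.2 N.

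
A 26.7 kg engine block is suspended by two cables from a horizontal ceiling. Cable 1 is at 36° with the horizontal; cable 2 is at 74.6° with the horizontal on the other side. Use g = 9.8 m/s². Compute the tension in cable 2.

T_2 ≈ 226 N

Weight W = 26.7 × 9.8 = 261.7 N acts straight down.
Horizontal: T_1 cos 36° = T_2 cos 74.6°  →  T_1 = 0.3282 T_2.
Vertical: T_1 sin 36° + T_2 sin 74.6° = 261.7.
Substituting the horizontal relation into the vertical equation gives 1.157 T_2 = 261.7, so T_2 = 226.1 N.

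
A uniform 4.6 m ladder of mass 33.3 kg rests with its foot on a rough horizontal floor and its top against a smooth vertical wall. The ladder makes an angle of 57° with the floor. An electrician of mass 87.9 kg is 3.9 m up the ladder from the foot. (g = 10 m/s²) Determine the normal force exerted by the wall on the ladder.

N_wall ≈ 592 N

Torques about the foot: N_wall · 4.6 sin 57° = 33.3×10×2.3 cos 57° + 87.9×10×3.9 cos 57° → N_wall = 592.09 N.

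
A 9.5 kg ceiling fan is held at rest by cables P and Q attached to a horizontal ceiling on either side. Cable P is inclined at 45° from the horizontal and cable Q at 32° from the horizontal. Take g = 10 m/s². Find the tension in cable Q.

Weight W = 9.5 × 10 = 95 N acts straight down.
Horizontal: T_P cos 45° = T_Q cos 32°  →  T_P = 1.199 T_Q.
Vertical: T_P sin 45° + T_Q sin 32° = 95.
Substituting the horizontal relation into the vertical equation gives 1.378 T_Q = 95, so T_Q = 68.94 N.

T_Q ≈ 68.9 N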